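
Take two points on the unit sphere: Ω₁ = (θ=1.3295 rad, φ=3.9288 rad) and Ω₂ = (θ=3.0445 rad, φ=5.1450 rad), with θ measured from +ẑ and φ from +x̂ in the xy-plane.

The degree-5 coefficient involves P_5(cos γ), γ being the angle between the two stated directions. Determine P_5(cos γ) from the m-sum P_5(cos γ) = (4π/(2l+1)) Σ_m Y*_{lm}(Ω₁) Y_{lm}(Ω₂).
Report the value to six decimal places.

Expand P_5 via completeness: Σ_{m} conj(Y_{5,m}) at Ω₁ times Y_{5,m} at Ω₂ —
  m=-5: (+0.280752+0.285878i) × (+0.000003-0.000002i) = +0.000002+0.000000i  (running Σ = +0.000002+0.000000i)
  m=-4: (-0.311808-0.002257i) × (+0.000021+0.000127i) = -0.000006-0.000040i  (running Σ = -0.000005-0.000039i)
  m=-3: (-0.109455+0.108273i) × (-0.002402-0.000672i) = +0.000336-0.000186i  (running Σ = +0.000331-0.000226i)
  m=-2: (+0.001145-0.316442i) × (+0.020269-0.023793i) = -0.007506-0.006441i  (running Σ = -0.007175-0.006667i)
  m=-1: (-0.059058-0.059272i) × (+0.100733+0.218138i) = +0.006980-0.018853i  (running Σ = -0.000194-0.025520i)
  m=0: (+0.313233-0.000000i) × (-0.870588+0.000000i) = -0.272697+0.000000i  (running Σ = -0.272891-0.025520i)
  m=1: (+0.059058-0.059272i) × (-0.100733+0.218138i) = +0.006980+0.018853i  (running Σ = -0.265911-0.006667i)
  m=2: (+0.001145+0.316442i) × (+0.020269+0.023793i) = -0.007506+0.006441i  (running Σ = -0.273417-0.000226i)
  m=3: (+0.109455+0.108273i) × (+0.002402-0.000672i) = +0.000336+0.000186i  (running Σ = -0.273081-0.000039i)
  m=4: (-0.311808+0.002257i) × (+0.000021-0.000127i) = -0.000006+0.000040i  (running Σ = -0.273087+0.000000i)
  m=5: (-0.280752+0.285878i) × (-0.000003-0.000002i) = +0.000002-0.000000i  (running Σ = -0.273085+0.000000i)
Accumulated sum -0.273085+0.000000i; after 4π/(2l+1) scaling, -0.311972+0.000000i ⇒ P_5 = -0.311972

-0.311972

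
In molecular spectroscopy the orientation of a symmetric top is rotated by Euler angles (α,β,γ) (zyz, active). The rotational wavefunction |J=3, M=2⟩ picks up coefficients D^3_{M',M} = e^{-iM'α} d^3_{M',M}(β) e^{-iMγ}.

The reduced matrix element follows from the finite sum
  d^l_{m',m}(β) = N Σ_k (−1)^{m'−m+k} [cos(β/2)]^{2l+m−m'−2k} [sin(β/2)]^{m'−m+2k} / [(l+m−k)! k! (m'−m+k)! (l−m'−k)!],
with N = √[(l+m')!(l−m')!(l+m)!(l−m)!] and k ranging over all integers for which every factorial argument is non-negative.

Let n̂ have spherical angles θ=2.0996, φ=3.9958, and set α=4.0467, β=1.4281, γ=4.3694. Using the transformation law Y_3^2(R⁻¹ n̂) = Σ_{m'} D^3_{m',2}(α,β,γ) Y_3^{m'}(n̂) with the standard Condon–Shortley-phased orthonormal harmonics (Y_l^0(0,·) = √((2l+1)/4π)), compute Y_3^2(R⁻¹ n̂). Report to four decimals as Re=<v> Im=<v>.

Need the full column D^3_{m',2} for m'=−3..3 at α=4.0467, β=1.4281, γ=4.3694.
cos(β/2)=0.755716, sin(β/2)=0.654900
d^3_{-3,2}: single k=5 term ⇒ +0.223002;  D = -0.215523-0.057266i
d^3_{-2,2}: k∈[4..5] ⇒ +0.525275 -0.078895 = +0.446380;  D = +0.356594-0.268505i
d^3_{-1,2}: k∈[3..4] ⇒ +0.766708 -0.287894 = +0.478814;  D = -0.009714+0.478715i
d^3_{0,2}: k∈[2..3] ⇒ +0.766204 -0.575409 = +0.190794;  D = -0.147637-0.120855i
d^3_{1,2}: k∈[1..2] ⇒ +0.510466 -0.766708 = -0.256241;  D = -0.250114+0.055702i
d^3_{2,2}: k∈[0..1] ⇒ +0.186273 -0.699445 = -0.513172;  D = +0.221621-0.462849i
d^3_{3,2}: single k=0 term ⇒ -0.395406;  D = +0.175025+0.354559i
Y_3^{m'}(θ=2.0996,φ=3.9958) and Σ D·Y over m':
  (-0.2155-0.0573i)·(+0.2248+0.1469i)  (+0.3566-0.2685i)·(+0.0527+0.3807i)  (-0.0097+0.4787i)·(-0.0500+0.0574i)  (-0.1476-0.1209i)·(+0.3252+0.0000i)  (-0.2501+0.0557i)·(+0.0500+0.0574i)  (+0.2216-0.4628i)·(+0.0527-0.3807i)  (+0.1750+0.3546i)·(-0.2248+0.1469i)
Y_3^2(R⁻¹ n̂) = -0.265654-0.161038i

Re=-0.2657 Im=-0.1610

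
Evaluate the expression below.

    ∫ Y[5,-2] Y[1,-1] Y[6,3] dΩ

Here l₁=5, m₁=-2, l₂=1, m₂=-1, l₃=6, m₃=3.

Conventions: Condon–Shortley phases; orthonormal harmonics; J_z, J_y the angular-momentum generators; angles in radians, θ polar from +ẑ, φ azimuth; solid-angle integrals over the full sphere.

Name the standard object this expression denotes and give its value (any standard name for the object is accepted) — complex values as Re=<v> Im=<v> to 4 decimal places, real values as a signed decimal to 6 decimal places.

This is a Gaunt coefficient — the integral of a triple product of spherical harmonics over the sphere.
Checks pass: Σm=0; 12 even; l₃=6∈[4,6].
(2·5+1)(2·1+1)(2·6+1) = 429
Δ: 0! 10! 2! / 13! → 1/858
sum: t=0:+1/14400 = 1/14400
3j²(5 1 6; 0 0 0) = Δ·Π!·Σ² = 6/143  (sign +1)
sum: t=0:+1/60480 = 1/60480
3j²(5 1 6; -2 -1 3) = Δ·Π!·Σ² = 6/143  (sign -1)
combine: 4πI² = 429·6/143·6/143 = 108/143
take √, sign -1: I = -0.24515397

Gaunt coefficient, -0.245154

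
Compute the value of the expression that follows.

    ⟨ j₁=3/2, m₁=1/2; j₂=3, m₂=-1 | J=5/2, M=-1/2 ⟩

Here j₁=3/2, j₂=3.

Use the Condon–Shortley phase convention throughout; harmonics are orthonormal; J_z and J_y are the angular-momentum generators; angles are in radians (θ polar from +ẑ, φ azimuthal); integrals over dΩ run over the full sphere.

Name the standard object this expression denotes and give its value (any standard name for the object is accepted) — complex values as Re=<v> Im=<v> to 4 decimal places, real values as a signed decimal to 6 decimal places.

Clebsch–Gordan coefficient, −√(1/70) ≈ -0.119523

This is a Clebsch–Gordan (vector-coupling) coefficient.
√[6·2!1!4!/8! · 2!1!2!4!2!3!] = √(288/35)
  +(−1)^0/∏(0,2,1,2,0,2)! = 1/8  (running 1/8)
  +(−1)^1/∏(1,1,0,1,1,3)! = -1/6  (running -1/24)
⟨..|..⟩ = √(288/35)·(-1/24) = -0.119523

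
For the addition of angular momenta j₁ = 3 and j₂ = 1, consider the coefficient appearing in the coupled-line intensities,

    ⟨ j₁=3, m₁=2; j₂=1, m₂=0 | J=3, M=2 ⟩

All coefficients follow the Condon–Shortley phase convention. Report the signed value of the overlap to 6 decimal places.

+√(1/3) ≈ +0.577350

√[7·1!5!1!/8! · 5!1!1!1!5!1!] = √(300)
  +(−1)^0/∏(0,1,1,1,4,0)! = 1/24  (running 1/24)
  +(−1)^1/∏(1,0,0,0,5,1)! = -1/120  (running 1/30)
⟨..|..⟩ = √(300)·(1/30) = +0.577350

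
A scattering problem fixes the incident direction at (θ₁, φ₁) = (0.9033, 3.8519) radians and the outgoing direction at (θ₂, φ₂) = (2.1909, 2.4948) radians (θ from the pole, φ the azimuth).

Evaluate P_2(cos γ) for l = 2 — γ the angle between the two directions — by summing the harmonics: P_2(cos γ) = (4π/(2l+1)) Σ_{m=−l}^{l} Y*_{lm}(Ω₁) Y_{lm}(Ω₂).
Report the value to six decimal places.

Term-by-term m-sum for l=2 (normalisation 4π/5 = 2.513274):
  m=-2: (+0.035648+0.235577i) × (+0.070014+0.246062i) = -0.055471+0.025265i  (running Σ = -0.055471+0.025265i)
  m=-1: (-0.284754-0.244906i) × (+0.291563+0.220176i) = -0.029101-0.134102i  (running Σ = -0.084572-0.108836i)
  m=0: (+0.047171-0.000000i) × (+0.004132+0.000000i) = +0.000195+0.000000i  (running Σ = -0.084377-0.108836i)
  m=1: (+0.284754-0.244906i) × (-0.291563+0.220176i) = -0.029101+0.134102i  (running Σ = -0.113479+0.025265i)
  m=2: (+0.035648-0.235577i) × (+0.070014-0.246062i) = -0.055471-0.025265i  (running Σ = -0.168949+0.000000i)
Total Σ_m = -0.168949+0.000000i. Multiply by 2.513274: -0.424616+0.000000i. P_2(cos γ) = -0.424616

-0.424616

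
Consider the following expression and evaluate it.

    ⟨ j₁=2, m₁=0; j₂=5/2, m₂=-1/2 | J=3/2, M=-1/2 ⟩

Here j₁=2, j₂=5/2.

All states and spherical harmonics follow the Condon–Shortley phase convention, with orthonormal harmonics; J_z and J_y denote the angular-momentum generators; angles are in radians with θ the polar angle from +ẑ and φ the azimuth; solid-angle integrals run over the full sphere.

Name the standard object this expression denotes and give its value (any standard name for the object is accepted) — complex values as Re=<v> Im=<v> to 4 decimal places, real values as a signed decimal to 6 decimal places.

This is a Clebsch–Gordan (vector-coupling) coefficient.
j₁+j₂−J=3  J+j₁−j₂=1  J−j₁+j₂=2  j₁+j₂+J+1=7
(j₁±m₁, j₂±m₂, J±M) = (2,2,2,3,1,2)
P² = 32/35
sum k=1..2:
  [1] −1/2 = -1/2
  [2] +1/4 = 1/4
S = -1/4
C² = P²·S² = 2/35 ; C = -0.239046

Clebsch–Gordan coefficient, −√(2/35) ≈ -0.239046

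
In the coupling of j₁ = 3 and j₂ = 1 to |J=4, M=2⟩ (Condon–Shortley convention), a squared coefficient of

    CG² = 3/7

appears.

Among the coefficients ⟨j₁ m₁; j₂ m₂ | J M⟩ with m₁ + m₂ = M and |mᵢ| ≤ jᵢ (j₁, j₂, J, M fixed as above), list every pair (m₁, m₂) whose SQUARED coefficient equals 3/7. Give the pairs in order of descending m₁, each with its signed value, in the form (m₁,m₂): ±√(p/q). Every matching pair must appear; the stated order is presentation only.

(2,0): +√(3/7)

Admissible pairs with m₁+m₂ = M = 2: (1,1), (2,0), (3,-1)
  (m₁,m₂)=(3,-1): CG² = 1/28, CG = +√(1/28)
  (m₁,m₂)=(2,0): CG² = 3/7, CG = +√(3/7)   ← matches the target
  (m₁,m₂)=(1,1): CG² = 15/28, CG = +√(15/28)
Pairs with CG² = 3/7: (2,0): +√(3/7)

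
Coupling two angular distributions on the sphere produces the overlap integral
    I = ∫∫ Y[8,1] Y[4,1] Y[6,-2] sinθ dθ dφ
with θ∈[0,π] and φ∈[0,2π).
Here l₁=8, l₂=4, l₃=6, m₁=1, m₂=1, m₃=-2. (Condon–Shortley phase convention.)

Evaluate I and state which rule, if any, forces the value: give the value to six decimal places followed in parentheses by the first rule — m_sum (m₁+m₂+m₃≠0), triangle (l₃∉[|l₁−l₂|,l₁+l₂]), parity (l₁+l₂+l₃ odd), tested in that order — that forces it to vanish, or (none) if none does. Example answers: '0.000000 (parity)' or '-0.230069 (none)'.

0.051191 (none)

Checks pass: Σm=0; 18 even; l₃=6∈[4,12].
(2·8+1)(2·4+1)(2·6+1) = 1989
Δ: 6! 10! 2! / 19! → 1/23279256
sum: t=2:+1/1658880 t=3:−1/518400 t=4:+1/1658880 = -1/1382400
3j²(8 4 6; 0 0 0) = Δ·Π!·Σ² = 504/46189  (sign -1)
sum: t=3:−1/1244160 t=4:+1/1451520 t=5:−1/19353600 = -29/174182400
3j²(8 4 6; 1 1 -2) = Δ·Π!·Σ² = 841/554268  (sign -1)
combine: 4πI² = 1989·504/46189·841/554268 = 317898/9653501
take √, sign +1: I = 0.05119135
No selection rule forces the value: the integral is nonzero (none).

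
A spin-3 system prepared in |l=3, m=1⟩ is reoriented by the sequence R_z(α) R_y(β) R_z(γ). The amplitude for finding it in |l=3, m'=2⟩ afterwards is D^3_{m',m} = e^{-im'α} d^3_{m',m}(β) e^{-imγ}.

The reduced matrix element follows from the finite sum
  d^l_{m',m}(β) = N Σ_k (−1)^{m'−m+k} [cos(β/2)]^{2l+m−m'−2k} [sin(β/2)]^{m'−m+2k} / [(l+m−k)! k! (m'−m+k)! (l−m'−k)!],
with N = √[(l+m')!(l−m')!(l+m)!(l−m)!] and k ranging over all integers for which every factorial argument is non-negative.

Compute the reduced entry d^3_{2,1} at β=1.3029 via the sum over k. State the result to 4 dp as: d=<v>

d=0.0993

d^3_{2,1}(β=1.3029) via the finite sum:
Half-angle: c=0.795205, s=0.606340. N=√(120·1·24·2)=75.894664
k: max(0,(1)−(2))=0 … min(3+(1),3−(2))=1
  k=0: (−1)^1·75.8947/(24)·0.7952^5·0.6063^1 = -0.609696
  k=1: (−1)^2·75.8947/(12)·0.7952^3·0.6063^3 = +0.708952
d^3_{2,1}(1.3029) = -0.609696 +0.708952 = +0.099257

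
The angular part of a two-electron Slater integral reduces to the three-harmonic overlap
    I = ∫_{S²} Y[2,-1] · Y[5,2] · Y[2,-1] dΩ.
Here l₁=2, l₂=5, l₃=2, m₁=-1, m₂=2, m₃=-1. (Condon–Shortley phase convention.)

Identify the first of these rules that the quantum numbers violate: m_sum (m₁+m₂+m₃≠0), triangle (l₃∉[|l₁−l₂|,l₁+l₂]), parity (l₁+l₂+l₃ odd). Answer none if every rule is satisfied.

m₁+m₂+m₃ = -1 + 2 − 1 = 0  ✓
triangle: need |l₁−l₂| ≤ l₃ ≤ l₁+l₂ = [3,7]; l₃=2 is outside  ✗
parity: l₁+l₂+l₃ = 9 is odd

triangle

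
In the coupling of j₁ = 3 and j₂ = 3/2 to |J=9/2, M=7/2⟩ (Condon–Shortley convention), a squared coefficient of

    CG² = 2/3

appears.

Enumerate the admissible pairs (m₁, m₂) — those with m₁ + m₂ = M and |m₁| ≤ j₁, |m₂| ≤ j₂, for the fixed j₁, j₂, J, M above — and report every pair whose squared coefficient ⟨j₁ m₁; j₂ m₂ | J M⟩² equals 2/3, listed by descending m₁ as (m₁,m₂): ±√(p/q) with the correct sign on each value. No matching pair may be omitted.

Admissible pairs with m₁+m₂ = M = 7/2: (2,3/2), (3,1/2)
  (m₁,m₂)=(3,1/2): CG² = 1/3, CG = +√(1/3)
  (m₁,m₂)=(2,3/2): CG² = 2/3, CG = +√(2/3)   ← matches the target
Pairs with CG² = 2/3: (2,3/2): +√(2/3)

(2,3/2): +√(2/3)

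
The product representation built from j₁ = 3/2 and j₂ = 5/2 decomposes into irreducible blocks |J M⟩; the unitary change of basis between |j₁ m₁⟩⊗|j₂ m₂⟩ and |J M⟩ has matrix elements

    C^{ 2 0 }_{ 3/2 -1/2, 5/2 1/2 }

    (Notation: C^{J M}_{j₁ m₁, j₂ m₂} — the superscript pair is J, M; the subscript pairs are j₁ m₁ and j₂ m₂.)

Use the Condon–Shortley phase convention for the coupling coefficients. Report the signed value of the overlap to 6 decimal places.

-0.267261  (= −√(1/14))

j₁+j₂−J=2  J+j₁−j₂=1  J−j₁+j₂=3  j₁+j₂+J+1=7
(j₁±m₁, j₂±m₂, J±M) = (1,2,3,2,2,2)
P² = 8/7
sum k=1..2:
  [1] −1/2 = -1/2
  [2] +1/4 = 1/4
S = -1/4
C² = P²·S² = 1/14 ; C = -0.267261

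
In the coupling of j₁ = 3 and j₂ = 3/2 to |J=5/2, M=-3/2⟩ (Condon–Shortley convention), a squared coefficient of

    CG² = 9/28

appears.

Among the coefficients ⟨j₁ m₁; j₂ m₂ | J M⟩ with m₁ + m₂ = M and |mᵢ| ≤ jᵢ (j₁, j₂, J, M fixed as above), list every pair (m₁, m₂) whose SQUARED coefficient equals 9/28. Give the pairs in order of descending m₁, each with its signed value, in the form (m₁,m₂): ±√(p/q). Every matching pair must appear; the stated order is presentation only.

(-3,3/2): +√(9/28)

Admissible pairs with m₁+m₂ = M = -3/2: (-3,3/2), (-2,1/2), (-1,-1/2), (0,-3/2)
  (m₁,m₂)=(0,-3/2): CG² = 9/35, CG = +√(9/35)
  (m₁,m₂)=(-1,-1/2): CG² = 7/20, CG = −√(7/20)
  (m₁,m₂)=(-2,1/2): CG² = 1/14, CG = +√(1/14)
  (m₁,m₂)=(-3,3/2): CG² = 9/28, CG = +√(9/28)   ← matches the target
Pairs with CG² = 9/28: (-3,3/2): +√(9/28)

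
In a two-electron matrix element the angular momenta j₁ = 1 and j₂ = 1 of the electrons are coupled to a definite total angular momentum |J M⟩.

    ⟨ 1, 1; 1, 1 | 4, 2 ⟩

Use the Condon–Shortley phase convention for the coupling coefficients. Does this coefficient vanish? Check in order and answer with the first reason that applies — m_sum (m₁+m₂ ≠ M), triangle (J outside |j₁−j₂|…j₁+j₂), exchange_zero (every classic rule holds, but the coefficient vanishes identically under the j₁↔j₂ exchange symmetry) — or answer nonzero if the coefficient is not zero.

triangle

m-sum: m₁+m₂ = 1+1 = 2, M = 2  ✓
triangle: need |j₁−j₂| ≤ J ≤ j₁+j₂, i.e. J ∈ [0, 2]; J = 4 is outside ✗ ⇒ coefficient is 0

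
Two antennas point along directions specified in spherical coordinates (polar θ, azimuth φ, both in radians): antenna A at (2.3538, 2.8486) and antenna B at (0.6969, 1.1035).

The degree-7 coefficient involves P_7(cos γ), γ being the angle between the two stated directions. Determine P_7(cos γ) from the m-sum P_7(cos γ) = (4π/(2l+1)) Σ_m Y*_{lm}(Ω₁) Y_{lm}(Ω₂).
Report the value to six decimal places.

Addition theorem: P_7(cos γ) = (4π/15) Σ_m Y*_{lm}(Ω₁) Y_{lm}(Ω₂), m = −7…7:
  term(m=-7) = (0.000947, -0.000346)   from Y*(Ω₁)=(0.020760, 0.039861), Y(Ω₂)=(0.002897, -0.022251)
  term(m=-6) = (0.008414, 0.014527)   from Y*(Ω₁)=(0.031140, 0.164435), Y(Ω₂)=(0.094641, -0.033245)
  term(m=-5) = (-0.072965, 0.061368)   from Y*(Ω₁)=(-0.037923, 0.356989), Y(Ω₂)=(0.191456, 0.184052)
  term(m=-4) = (-0.154130, -0.129090)   from Y*(Ω₁)=(-0.176011, 0.417673), Y(Ω₂)=(-0.130403, 0.423975)
  term(m=-3) = (0.043690, -0.075793)   from Y*(Ω₁)=(-0.139897, 0.168877), Y(Ω₂)=(-0.393253, 0.067062)
  term(m=-2) = (0.002636, 0.000958)   from Y*(Ω₁)=(0.199953, -0.132720), Y(Ω₂)=(0.006944, 0.009401)
  term(m=-1) = (-0.023152, 0.131480)   from Y*(Ω₁)=(0.326495, -0.098495), Y(Ω₂)=(-0.176348, 0.349502)
  term(m=+0) = (0.016456, 0.000000)   from Y*(Ω₁)=(-0.144958, -0.000000), Y(Ω₂)=(-0.113523, 0.000000)
  term(m=+1) = (-0.023152, -0.131480)   from Y*(Ω₁)=(-0.326495, -0.098495), Y(Ω₂)=(0.176348, 0.349502)
  term(m=+2) = (0.002636, -0.000958)   from Y*(Ω₁)=(0.199953, 0.132720), Y(Ω₂)=(0.006944, -0.009401)
  term(m=+3) = (0.043690, 0.075793)   from Y*(Ω₁)=(0.139897, 0.168877), Y(Ω₂)=(0.393253, 0.067062)
  term(m=+4) = (-0.154130, 0.129090)   from Y*(Ω₁)=(-0.176011, -0.417673), Y(Ω₂)=(-0.130403, -0.423975)
  term(m=+5) = (-0.072965, -0.061368)   from Y*(Ω₁)=(0.037923, 0.356989), Y(Ω₂)=(-0.191456, 0.184052)
  term(m=+6) = (0.008414, -0.014527)   from Y*(Ω₁)=(0.031140, -0.164435), Y(Ω₂)=(0.094641, 0.033245)
  term(m=+7) = (0.000947, 0.000346)   from Y*(Ω₁)=(-0.020760, 0.039861), Y(Ω₂)=(-0.002897, -0.022251)
Total Σ_m = (-0.372666, 0.000000). Multiply by 0.837758: (-0.312204, 0.000000). P_7(cos γ) = -0.312204

-0.312204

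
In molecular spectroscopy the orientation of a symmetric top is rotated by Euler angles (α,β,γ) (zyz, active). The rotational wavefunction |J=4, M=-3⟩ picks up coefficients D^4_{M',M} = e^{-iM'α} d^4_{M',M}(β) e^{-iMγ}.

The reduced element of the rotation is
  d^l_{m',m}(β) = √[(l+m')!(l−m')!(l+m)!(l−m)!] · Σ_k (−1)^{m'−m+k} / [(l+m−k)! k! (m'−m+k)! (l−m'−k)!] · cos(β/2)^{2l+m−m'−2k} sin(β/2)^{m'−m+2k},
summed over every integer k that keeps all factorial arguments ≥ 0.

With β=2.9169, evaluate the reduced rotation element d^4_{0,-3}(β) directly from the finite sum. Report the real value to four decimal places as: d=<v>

d=0.0159

d^4_{0,-3}(β=2.9169) via the finite sum:
With c≡cos(β/2)=0.112110 and s≡sin(β/2)=0.993696, N=[24·24·1·5040]^{1/2}=1703.830978
k: max(0,(-3)−(0))=0 … min(4+(-3),4−(0))=1
  k=0: (−1)^3·1703.8310/(144)·0.1121^5·0.9937^3 = -0.000206
  k=1: (−1)^4·1703.8310/(144)·0.1121^3·0.9937^5 = +0.016153
d^4_{0,-3}(2.9169) = -0.000206 +0.016153 = +0.015948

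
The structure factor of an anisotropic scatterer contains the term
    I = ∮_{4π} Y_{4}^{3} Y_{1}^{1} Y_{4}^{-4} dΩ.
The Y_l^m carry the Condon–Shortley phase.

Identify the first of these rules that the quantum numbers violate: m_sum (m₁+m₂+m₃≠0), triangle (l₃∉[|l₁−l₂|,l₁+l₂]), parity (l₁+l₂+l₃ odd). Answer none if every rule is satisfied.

azimuthal sum: 3 + 1 − 4 = 0  ✓
3 ≤ 4 ≤ 5 (triangle on l)  ✓
L = 4 + 1 + 4 = 9 (odd)  ✗

parity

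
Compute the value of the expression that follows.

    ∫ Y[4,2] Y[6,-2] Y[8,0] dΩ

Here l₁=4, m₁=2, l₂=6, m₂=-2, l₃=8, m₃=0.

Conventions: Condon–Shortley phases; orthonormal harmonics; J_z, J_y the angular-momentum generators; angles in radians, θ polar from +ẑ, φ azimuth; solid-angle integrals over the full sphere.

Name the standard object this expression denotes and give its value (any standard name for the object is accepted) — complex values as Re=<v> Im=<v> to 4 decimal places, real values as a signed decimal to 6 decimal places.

This is a Gaunt coefficient — the integral of a triple product of spherical harmonics over the sphere.
Rules hold: Σm=0, L=18 even, 2≤8≤10.
N = 9·13·17 = 1989
Δ = 2!·6!·10!/19! = 1/23279256
Racah Σ t=0..2: t=0:+1/1658880 t=1:−1/518400 t=2:+1/1658880 = -1/1382400
⇒ 3j(4 6 8; 0 0 0)² = 504/46189, sgn -1
Racah Σ t=0..2: t=0:+1/1658880 t=1:−1/3628800 t=2:+1/116121600 = 13/38707200
⇒ 3j(4 6 8; 2 -2 0)² = 39/3553, sgn +1
4πI² = N·(3j₀)²·(3jₘ)² = 176904/742577
I = -1·√(0.23823/4π) = -0.13768707

Gaunt coefficient, -0.137687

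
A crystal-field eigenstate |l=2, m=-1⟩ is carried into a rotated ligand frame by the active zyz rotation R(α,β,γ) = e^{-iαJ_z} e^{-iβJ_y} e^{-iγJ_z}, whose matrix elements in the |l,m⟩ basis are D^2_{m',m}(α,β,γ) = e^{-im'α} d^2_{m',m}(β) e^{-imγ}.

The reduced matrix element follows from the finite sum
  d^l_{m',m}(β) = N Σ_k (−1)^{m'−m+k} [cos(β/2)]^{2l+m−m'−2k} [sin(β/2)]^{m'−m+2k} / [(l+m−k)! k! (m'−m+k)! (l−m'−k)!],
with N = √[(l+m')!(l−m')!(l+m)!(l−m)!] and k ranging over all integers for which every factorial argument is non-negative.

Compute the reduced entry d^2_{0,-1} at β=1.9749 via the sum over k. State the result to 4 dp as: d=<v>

d^2_{0,-1}(β=1.9749) via the finite sum:
With c≡cos(β/2)=0.550820 and s≡sin(β/2)=0.834624, N=[2·2·1·6]^{1/2}=4.898979
k: max(0,(-1)−(0))=0 … min(2+(-1),2−(0))=1
  k=0: (−1)^1·4.8990/(2)·0.5508^3·0.8346^1 = -0.341661
  k=1: (−1)^2·4.8990/(2)·0.5508^1·0.8346^3 = +0.784437
d^2_{0,-1}(1.9749) = -0.341661 +0.784437 = +0.442776

d=0.4428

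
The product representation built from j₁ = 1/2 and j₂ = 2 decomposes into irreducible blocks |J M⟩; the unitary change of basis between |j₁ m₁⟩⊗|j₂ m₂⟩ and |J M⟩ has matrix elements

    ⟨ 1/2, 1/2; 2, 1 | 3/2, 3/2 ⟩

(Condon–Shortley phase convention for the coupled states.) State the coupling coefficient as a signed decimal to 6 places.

j₁+j₂−J=1  J+j₁−j₂=0  J−j₁+j₂=3  j₁+j₂+J+1=5
(j₁±m₁, j₂±m₂, J±M) = (1,0,3,1,3,0)
P² = 36/5
sum k=0..0:
  [0] +1/6 = 1/6
S = 1/6
C² = P²·S² = 1/5 ; C = +0.447214

+√(1/5) ≈ +0.447214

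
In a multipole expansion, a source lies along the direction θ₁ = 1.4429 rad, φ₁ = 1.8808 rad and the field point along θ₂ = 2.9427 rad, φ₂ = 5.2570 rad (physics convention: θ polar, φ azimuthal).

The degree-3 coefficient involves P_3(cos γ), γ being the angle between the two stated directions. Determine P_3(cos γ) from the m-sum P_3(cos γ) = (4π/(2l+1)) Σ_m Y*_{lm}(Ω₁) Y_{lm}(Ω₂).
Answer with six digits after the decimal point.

Term-by-term m-sum for l=3 (normalisation 4π/7 = 1.795196):
  m=-3: (+0.326329-0.243365i) × (-0.003212+0.000203i) = -0.000999+0.000848i  (running Σ = -0.000999+0.000848i)
  m=-2: (-0.104364-0.074508i) × (+0.018115-0.034663i) = -0.004473+0.002268i  (running Σ = -0.005472+0.003116i)
  m=-1: (+0.089831-0.280431i) × (+0.125872+0.207808i) = +0.069583-0.016631i  (running Σ = +0.064111-0.013515i)
  m=0: (-0.138922-0.000000i) × (-0.660232+0.000000i) = +0.091721+0.000000i  (running Σ = +0.155831-0.013515i)
  m=1: (-0.089831-0.280431i) × (-0.125872+0.207808i) = +0.069583+0.016631i  (running Σ = +0.225414+0.003116i)
  m=2: (-0.104364+0.074508i) × (+0.018115+0.034663i) = -0.004473-0.002268i  (running Σ = +0.220941+0.000848i)
  m=3: (-0.326329-0.243365i) × (+0.003212+0.000203i) = -0.000999-0.000848i  (running Σ = +0.219942+0.000000i)
Total Σ_m = +0.219942+0.000000i. Multiply by 1.795196: +0.394839+0.000000i. P_3(cos γ) = 0.394839

0.394839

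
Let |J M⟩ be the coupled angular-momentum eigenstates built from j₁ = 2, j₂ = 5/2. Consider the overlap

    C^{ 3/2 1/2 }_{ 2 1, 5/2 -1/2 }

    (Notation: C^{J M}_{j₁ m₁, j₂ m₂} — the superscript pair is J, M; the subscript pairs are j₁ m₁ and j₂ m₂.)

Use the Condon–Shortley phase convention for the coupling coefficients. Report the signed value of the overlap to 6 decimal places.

-0.487950

triangle: 3!×1!×2!/7! = 12/5040
(j±m)!: 3!×1!×2!×3!×2!×1! = 144
prefactor² = (2J+1)×Δ×N² = 48/35
  k=0: +1/(0!×3!×1!×2!×0!×0!) = 1/12
  k=1: −1/(1!×2!×0!×1!×1!×1!) = -1/2
Σ = -5/12  ⇒  CG² = 48/35×(-5/12)² = 5/21
CG = −√(5/21) = -0.487950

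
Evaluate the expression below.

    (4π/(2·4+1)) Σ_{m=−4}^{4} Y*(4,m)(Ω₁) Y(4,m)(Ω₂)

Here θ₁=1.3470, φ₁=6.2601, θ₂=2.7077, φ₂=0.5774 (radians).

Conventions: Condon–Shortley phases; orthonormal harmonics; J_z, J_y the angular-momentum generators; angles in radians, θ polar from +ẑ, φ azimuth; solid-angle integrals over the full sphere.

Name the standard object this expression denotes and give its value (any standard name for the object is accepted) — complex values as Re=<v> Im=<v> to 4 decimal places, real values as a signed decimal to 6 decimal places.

Legendre polynomial (addition theorem), +0.306312

This sum is the spherical-harmonic addition theorem: it equals the Legendre polynomial P_l(cos γ) of the angle γ between the two directions.
Expand P_4 via completeness: Σ_{m} conj(Y_{4,m}) at Ω₁ times Y_{4,m} at Ω₂ —
  term(m=-4) = (-0.004085, -0.003727)   from Y*(Ω₁)=(0.398309, -0.036885), Y(Ω₂)=(-0.009309, -0.010219)
  term(m=-3) = (0.004968, 0.021155)   from Y*(Ω₁)=(0.256901, -0.017820), Y(Ω₂)=(0.013561, 0.083288)
  term(m=-2) = (-0.021211, 0.054715)   from Y*(Ω₁)=(-0.208169, 0.009618), Y(Ω₂)=(0.113794, -0.257580)
  term(m=-1) = (0.111818, -0.076579)   from Y*(Ω₁)=(-0.271757, 0.006275), Y(Ω₂)=(-0.417748, 0.272145)
  term(m=+0) = (0.036399, 0.000000)   from Y*(Ω₁)=(0.170027, -0.000000), Y(Ω₂)=(0.214074, 0.000000)
  term(m=+1) = (0.111818, 0.076579)   from Y*(Ω₁)=(0.271757, 0.006275), Y(Ω₂)=(0.417748, 0.272145)
  term(m=+2) = (-0.021211, -0.054715)   from Y*(Ω₁)=(-0.208169, -0.009618), Y(Ω₂)=(0.113794, 0.257580)
  term(m=+3) = (0.004968, -0.021155)   from Y*(Ω₁)=(-0.256901, -0.017820), Y(Ω₂)=(-0.013561, 0.083288)
  term(m=+4) = (-0.004085, 0.003727)   from Y*(Ω₁)=(0.398309, 0.036885), Y(Ω₂)=(-0.009309, 0.010219)
Total Σ_m = (0.219380, 0.000000). Multiply by 1.396263: (0.306312, 0.000000). P_4(cos γ) = 0.306312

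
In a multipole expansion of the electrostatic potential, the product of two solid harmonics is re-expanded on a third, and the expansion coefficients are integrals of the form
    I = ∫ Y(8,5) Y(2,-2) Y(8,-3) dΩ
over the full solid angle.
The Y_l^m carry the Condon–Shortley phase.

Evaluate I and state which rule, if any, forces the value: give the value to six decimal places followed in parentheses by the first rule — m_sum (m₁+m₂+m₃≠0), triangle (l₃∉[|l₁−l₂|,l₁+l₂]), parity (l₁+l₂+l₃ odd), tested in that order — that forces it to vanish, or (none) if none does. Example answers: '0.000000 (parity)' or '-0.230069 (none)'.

0.151411 (none)

Rules hold: Σm=0, L=18 even, 6≤8≤10.
N = 17·5·17 = 1445
Δ = 2!·14!·2!/19! = 1/348840
Racah Σ t=0..2: t=0:+1/116121600 t=1:−1/25401600 t=2:+1/116121600 = -1/45158400
⇒ 3j(8 2 8; 0 0 0)² = 24/1615, sgn -1
Racah Σ t=0..0: t=0:+1/958003200 = 1/958003200
⇒ 3j(8 2 8; 5 -2 -3)² = 13/969, sgn -1
4πI² = N·(3j₀)²·(3jₘ)² = 104/361
I = +1·√(0.288089/4π) = 0.15141125
No selection rule forces the value: the integral is nonzero (none).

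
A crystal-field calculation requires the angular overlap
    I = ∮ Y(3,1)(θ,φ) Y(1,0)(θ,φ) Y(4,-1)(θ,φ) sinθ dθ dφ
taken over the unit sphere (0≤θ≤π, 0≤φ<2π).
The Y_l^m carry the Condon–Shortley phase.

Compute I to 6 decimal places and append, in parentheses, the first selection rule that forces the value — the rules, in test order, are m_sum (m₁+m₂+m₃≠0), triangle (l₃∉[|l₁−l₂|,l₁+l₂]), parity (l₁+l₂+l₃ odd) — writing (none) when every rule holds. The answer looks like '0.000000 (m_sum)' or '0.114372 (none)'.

-0.238414 (none)

m-sum 0 ✓  L=8 even ✓  2≤4≤4 ✓
Π(2lᵢ+1) = 7×3×9 = 189
triangle coeff Δ(3,1,4) = 1/252
Σ_t [0,0]: t=0:+1/36 = 1/36
(3j)²=4/63 [(3 1 4; 0 0 0)], sign=+1
Σ_t [0,0]: t=0:+1/48 = 1/48
(3j)²=5/84 [(3 1 4; 1 0 -1)], sign=-1
⇒ 4πI² = 5/7
I = (-1)√(5/7/(4π)) = -0.23841361
No selection rule forces the value: the integral is nonzero (none).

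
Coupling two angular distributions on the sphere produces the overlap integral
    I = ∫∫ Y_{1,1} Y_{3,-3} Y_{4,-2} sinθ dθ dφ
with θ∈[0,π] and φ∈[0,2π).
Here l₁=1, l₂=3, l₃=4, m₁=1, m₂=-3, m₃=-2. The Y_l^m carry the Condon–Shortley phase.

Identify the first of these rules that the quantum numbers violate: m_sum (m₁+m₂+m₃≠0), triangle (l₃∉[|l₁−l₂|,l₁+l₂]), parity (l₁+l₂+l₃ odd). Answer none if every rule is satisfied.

Σmᵢ = -4  ✗
l₃∈[|l₁−l₂|,l₁+l₂]=[2,4], have l₃=4
Σlᵢ = 8 ⇒ even

m_sum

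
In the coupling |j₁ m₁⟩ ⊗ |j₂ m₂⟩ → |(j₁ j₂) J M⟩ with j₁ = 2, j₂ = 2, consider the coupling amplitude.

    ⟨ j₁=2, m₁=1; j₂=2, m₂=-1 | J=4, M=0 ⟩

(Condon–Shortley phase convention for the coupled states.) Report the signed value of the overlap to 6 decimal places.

+√(8/35) ≈ +0.478091

√[9·0!4!4!/9! · 3!1!1!3!4!4!] = √(10368/35)
  +(−1)^0/∏(0,0,1,1,3,3)! = 1/36  (running 1/36)
⟨..|..⟩ = √(10368/35)·(1/36) = +0.478091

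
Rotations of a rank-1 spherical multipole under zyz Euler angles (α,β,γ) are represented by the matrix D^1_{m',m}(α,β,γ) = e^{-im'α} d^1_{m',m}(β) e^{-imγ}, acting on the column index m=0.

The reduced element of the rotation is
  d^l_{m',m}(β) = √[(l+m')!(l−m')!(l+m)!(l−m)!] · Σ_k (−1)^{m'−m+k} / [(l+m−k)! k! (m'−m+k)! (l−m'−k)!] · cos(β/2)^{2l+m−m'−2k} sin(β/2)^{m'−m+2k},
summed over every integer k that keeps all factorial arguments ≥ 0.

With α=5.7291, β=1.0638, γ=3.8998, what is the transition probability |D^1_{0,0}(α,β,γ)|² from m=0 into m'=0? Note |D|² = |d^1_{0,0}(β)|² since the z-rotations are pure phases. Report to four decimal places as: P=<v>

Split into d^1_{0,0}(β=1.0638) × two z-phases.
c=cos(1.063800/2)=0.861845, s=sin(1.063800/2)=0.507172; N=√[1·1·1·1]=1.000000
The bounds max(0,m−m')=0 and min(l+m,l−m')=1 give 2 terms
  k=0: (−1)^0·1.0000/(1)·0.8618^2·0.5072^0 = +0.742777
  k=1: (−1)^1·1.0000/(1)·0.8618^0·0.5072^2 = -0.257223
d^1_{0,0}(1.0638) = +0.742777 -0.257223 = +0.485554
|D^1_{0,0}|² = |d^1_{0,0}(β)|² = (+0.485554)² = 0.235762 (the z-rotation phases have unit modulus)

P=0.2358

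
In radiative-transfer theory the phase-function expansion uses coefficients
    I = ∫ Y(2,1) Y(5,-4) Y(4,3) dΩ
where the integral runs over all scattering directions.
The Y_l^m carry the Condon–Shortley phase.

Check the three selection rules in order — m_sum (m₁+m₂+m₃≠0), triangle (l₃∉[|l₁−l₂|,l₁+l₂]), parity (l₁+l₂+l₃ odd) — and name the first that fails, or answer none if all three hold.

parity

Σmᵢ = 0  ✓
l₃∈[|l₁−l₂|,l₁+l₂]=[3,7], have l₃=4  ✓
Σlᵢ = 11 ⇒ odd  ✗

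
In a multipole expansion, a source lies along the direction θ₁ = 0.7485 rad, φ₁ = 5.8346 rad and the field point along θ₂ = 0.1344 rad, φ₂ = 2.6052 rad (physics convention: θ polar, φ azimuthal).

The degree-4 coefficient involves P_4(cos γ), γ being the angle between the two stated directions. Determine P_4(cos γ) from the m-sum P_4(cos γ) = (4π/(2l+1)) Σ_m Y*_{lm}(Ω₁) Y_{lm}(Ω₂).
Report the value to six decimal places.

Addition theorem: P_4(cos γ) = (4π/9) Σ_m Y*_{lm}(Ω₁) Y_{lm}(Ω₂), m = −4…4:
  m=-4: Y*=(-0.021043, -0.092559)  Y=(-0.000078, 0.000120)  product (0.000013, 0.000005)
  m=-3: Y*=(0.064502, -0.281769)  Y=(0.000115, -0.002982)  product (-0.000833, -0.000225)
  m=-2: Y*=(0.266562, -0.333966)  Y=(0.016854, 0.030997)  product (0.014845, 0.002634)
  m=-1: Y*=(0.161132, -0.077555)  Y=(-0.209203, -0.124379)  product (-0.043355, -0.003817)
  m=+0: Y*=(-0.319273, -0.000000)  Y=(0.771503, 0.000000)  product (-0.246320, -0.000000)
  m=+1: Y*=(-0.161132, -0.077555)  Y=(0.209203, -0.124379)  product (-0.043355, 0.003817)
  m=+2: Y*=(0.266562, 0.333966)  Y=(0.016854, -0.030997)  product (0.014845, -0.002634)
  m=+3: Y*=(-0.064502, -0.281769)  Y=(-0.000115, -0.002982)  product (-0.000833, 0.000225)
  m=+4: Y*=(-0.021043, 0.092559)  Y=(-0.000078, -0.000120)  product (0.000013, -0.000005)
Total Σ_m = (-0.304982, -0.000000). Multiply by 1.396263: (-0.425835, -0.000000). P_4(cos γ) = -0.425835

-0.425835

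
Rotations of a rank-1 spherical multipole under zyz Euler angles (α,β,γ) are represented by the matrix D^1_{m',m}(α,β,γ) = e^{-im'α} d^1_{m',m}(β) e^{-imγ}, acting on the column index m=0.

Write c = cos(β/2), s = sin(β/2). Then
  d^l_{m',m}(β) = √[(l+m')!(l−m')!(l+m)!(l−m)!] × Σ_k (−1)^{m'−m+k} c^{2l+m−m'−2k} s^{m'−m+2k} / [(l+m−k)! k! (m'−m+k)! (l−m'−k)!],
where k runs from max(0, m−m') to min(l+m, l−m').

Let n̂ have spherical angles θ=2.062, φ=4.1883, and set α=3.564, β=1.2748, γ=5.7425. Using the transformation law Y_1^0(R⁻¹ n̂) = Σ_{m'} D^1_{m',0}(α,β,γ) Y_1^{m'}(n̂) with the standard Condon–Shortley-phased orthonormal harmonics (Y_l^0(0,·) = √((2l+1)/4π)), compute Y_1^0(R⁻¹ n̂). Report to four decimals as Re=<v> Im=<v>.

Re=0.2671 Im=0.0000

Need the full column D^1_{m',0} for m'=−1..1 at α=3.5640, β=1.2748, γ=5.7425.
cos(β/2)=0.803646, sin(β/2)=0.595108
d^1_{-1,0}: single k=1 term ⇒ +0.676356;  D = -0.616908-0.277277i
d^1_{0,0}: k∈[0..1] ⇒ +0.645846 -0.354154 = +0.291693;  D = +0.291693+0.000000i
d^1_{1,0}: single k=0 term ⇒ -0.676356;  D = +0.616908-0.277277i
Y_1^{m'}(θ=2.062,φ=4.1883) and Σ D·Y over m':
  (-0.6169-0.2773i)·(-0.1525+0.2638i)  (+0.2917+0.0000i)·(-0.2305+0.0000i)  (+0.6169-0.2773i)·(+0.1525+0.2638i)
Y_1^0(R⁻¹ n̂) = +0.267138+0.000000i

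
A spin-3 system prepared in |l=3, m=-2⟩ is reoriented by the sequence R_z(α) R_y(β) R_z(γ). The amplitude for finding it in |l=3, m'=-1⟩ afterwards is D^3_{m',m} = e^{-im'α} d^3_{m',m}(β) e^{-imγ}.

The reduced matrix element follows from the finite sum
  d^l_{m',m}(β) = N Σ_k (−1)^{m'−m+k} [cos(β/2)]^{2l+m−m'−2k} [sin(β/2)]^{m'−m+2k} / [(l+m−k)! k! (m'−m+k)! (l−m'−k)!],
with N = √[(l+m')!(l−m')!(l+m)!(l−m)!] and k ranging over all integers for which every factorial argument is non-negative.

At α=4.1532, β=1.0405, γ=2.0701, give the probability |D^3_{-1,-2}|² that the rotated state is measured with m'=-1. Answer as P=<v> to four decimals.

First d^3_{-1,-2}(β=1.0405), then the phase factors e^{-i(-1)α} and e^{-i(-2)γ}:
Half-angle: c=0.867695, s=0.497097. N=√(2·24·1·120)=75.894664
k∈{0,1} keeps every argument non-negative
  k=0: (−1)^1·75.8947/(24)·0.8677^5·0.4971^1 = -0.773173
  k=1: (−1)^2·75.8947/(12)·0.8677^3·0.4971^3 = +0.507522
d^3_{-1,-2}(1.0405) = -0.773173 +0.507522 = -0.265651
|D^3_{-1,-2}|² = |d^3_{-1,-2}(β)|² = (-0.265651)² = 0.070570 (the z-rotation phases have unit modulus)

P=0.0706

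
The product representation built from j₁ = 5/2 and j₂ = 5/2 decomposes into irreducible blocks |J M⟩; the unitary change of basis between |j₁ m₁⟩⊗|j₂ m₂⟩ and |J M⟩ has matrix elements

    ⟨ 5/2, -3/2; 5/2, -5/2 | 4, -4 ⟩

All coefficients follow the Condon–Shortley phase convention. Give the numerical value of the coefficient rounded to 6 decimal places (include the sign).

+0.707107

√[9·1!4!4!/10! · 1!4!0!5!0!8!] = √(165888)
  +(−1)^0/∏(0,1,4,0,0,4)! = 1/576  (running 1/576)
⟨..|..⟩ = √(165888)·(1/576) = +0.707107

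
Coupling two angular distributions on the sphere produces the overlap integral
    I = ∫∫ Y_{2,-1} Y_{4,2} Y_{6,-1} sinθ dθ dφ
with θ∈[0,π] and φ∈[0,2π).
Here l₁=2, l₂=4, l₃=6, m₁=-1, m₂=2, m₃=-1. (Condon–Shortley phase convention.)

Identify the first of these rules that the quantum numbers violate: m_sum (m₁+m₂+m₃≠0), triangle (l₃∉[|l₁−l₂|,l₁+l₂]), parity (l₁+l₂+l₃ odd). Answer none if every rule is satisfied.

azimuthal sum: -1 + 2 − 1 = 0  ✓
2 ≤ 6 ≤ 6 (triangle on l)  ✓
L = 2 + 4 + 6 = 12 (even)  ✓

none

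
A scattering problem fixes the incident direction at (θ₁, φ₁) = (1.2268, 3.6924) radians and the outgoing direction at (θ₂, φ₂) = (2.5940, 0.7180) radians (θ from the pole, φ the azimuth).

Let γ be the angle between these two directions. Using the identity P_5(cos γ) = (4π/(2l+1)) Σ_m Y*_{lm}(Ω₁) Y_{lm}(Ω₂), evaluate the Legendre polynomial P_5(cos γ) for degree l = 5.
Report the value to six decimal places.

0.419108

Term-by-term m-sum for l=5 (normalisation 4π/11 = 1.142397):
  m=-5: Y*=(0.317746, -0.129704)  Y=(-0.015999, 0.007697)  product (-0.004085, 0.004521)
  m=-4: Y*=(-0.229820, 0.313598)  Y=(0.088744, 0.024522)  product (-0.028085, 0.022194)
  m=-3: Y*=(0.000557, -0.006803)  Y=(-0.149496, -0.226592)  product (-0.001625, 0.000891)
  m=-2: Y*=(-0.150889, -0.297649)  Y=(-0.062556, 0.461264)  product (0.146734, -0.050980)
  m=-1: Y*=(0.082390, 0.050605)  Y=(0.245298, -0.214277)  product (0.031054, -0.005241)
  m=+0: Y*=(0.309747, -0.000000)  Y=(0.254668, 0.000000)  product (0.078883, 0.000000)
  m=+1: Y*=(-0.082390, 0.050605)  Y=(-0.245298, -0.214277)  product (0.031054, 0.005241)
  m=+2: Y*=(-0.150889, 0.297649)  Y=(-0.062556, -0.461264)  product (0.146734, 0.050980)
  m=+3: Y*=(-0.000557, -0.006803)  Y=(0.149496, -0.226592)  product (-0.001625, -0.000891)
  m=+4: Y*=(-0.229820, -0.313598)  Y=(0.088744, -0.024522)  product (-0.028085, -0.022194)
  m=+5: Y*=(-0.317746, -0.129704)  Y=(0.015999, 0.007697)  product (-0.004085, -0.004521)
Total Σ_m = (0.366867, -0.000000). Multiply by 1.142397: (0.419108, -0.000000). P_5(cos γ) = 0.419108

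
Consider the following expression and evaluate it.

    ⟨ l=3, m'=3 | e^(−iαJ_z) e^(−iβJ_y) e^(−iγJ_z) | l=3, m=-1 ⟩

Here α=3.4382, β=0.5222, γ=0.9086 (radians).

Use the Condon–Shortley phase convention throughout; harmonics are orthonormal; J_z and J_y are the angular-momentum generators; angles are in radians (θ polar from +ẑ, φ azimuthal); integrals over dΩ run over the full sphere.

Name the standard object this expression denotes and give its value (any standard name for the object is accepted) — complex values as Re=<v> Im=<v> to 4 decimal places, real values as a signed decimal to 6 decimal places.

This is a Wigner D-matrix element — the rotation-matrix element ⟨l m'| R(α,β,γ) |l m⟩ in the angular-momentum basis.
D^3_{3,-1}(3.4382,0.5222,0.9086) = e^{-i·3·3.4382}·d^3_{3,-1}(0.5222)·e^{-i·-1·0.9086}. Compute d first:
Half-angle: c=0.966107, s=0.258143. N=√(720·1·2·24)=185.903201
Admissible k: 0..0 (factorial args all ≥0)
  k=0: (−1)^4·185.9032/(48)·0.9661^2·0.2581^4 = +0.016052
d^3_{3,-1}(0.5222) = +0.016052
D = (-0.629550+0.776960i)·(+0.016052)·(+0.614850+0.788644i) = -0.016050-0.000301i

Wigner D-matrix element, Re=-0.0160 Im=-0.0003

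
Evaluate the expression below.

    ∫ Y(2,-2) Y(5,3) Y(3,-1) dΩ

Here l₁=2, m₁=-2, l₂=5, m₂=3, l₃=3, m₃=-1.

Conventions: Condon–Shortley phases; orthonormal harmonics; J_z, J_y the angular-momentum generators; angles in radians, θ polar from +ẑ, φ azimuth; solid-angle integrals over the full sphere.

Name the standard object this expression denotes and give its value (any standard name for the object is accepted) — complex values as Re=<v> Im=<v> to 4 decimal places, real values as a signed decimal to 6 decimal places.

Gaunt coefficient, -0.200476

This is a Gaunt coefficient — the integral of a triple product of spherical harmonics over the sphere.
Rules hold: Σm=0, L=10 even, 3≤3≤7.
N = 5·11·7 = 385
Δ = 4!·0!·6!/11! = 1/2310
Racah Σ t=2..2: t=2:+1/144 = 1/144
⇒ 3j(2 5 3; 0 0 0)² = 10/231, sgn -1
Racah Σ t=4..4: t=4:+1/1152 = 1/1152
⇒ 3j(2 5 3; -2 3 -1)² = 1/33, sgn +1
4πI² = N·(3j₀)²·(3jₘ)² = 50/99
I = -1·√(0.505051/4π) = -0.20047604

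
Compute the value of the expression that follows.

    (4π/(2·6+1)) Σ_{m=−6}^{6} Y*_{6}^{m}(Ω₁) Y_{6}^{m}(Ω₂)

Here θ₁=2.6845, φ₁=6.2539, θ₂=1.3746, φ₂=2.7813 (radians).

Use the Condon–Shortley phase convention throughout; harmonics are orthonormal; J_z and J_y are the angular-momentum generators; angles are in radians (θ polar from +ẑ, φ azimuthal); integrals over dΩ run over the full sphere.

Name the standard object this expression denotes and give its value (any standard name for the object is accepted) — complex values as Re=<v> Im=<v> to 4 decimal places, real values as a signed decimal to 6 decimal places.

Legendre polynomial (addition theorem), +0.207753

This sum is the spherical-harmonic addition theorem: it equals the Legendre polynomial P_l(cos γ) of the angle γ between the two directions.
Summing Y*_{l m}(θ₁,φ₁)·Y_{l m}(θ₂,φ₂) over m ∈ [−6, 6]; prefactor 4π/(2·6+1) = 0.966644:
  m=-6: Y*=0.00352 - 0.00062j  Y=-0.23962 + 0.35714j  product -0.00062 + 0.00140j
  m=-5: Y*=-0.02488 + 0.00367j  Y=0.06770 - 0.28827j  product -0.00063 + 0.00742j
  m=-4: Y*=0.10563 - 0.01243j  Y=-0.02484 - 0.19055j  product -0.00499 - 0.01982j
  m=-3: Y*=-0.29319 + 0.02582j  Y=0.14557 + 0.27297j  product -0.04973 - 0.07627j
  m=-2: Y*=0.50047 - 0.02935j  Y=0.08561 + 0.07517j  product 0.04505 + 0.03511j
  m=-1: Y*=-0.36529 + 0.01070j  Y=-0.28804 - 0.10851j  product 0.10638 + 0.03656j
  m=+0: Y*=-0.25994 + 0.00000j  Y=-0.09231 + 0.00000j  product 0.02399 + 0.00000j
  m=+1: Y*=0.36529 + 0.01070j  Y=0.28804 - 0.10851j  product 0.10638 - 0.03656j
  m=+2: Y*=0.50047 + 0.02935j  Y=0.08561 - 0.07517j  product 0.04505 - 0.03511j
  m=+3: Y*=0.29319 + 0.02582j  Y=-0.14557 + 0.27297j  product -0.04973 + 0.07627j
  m=+4: Y*=0.10563 + 0.01243j  Y=-0.02484 + 0.19055j  product -0.00499 + 0.01982j
  m=+5: Y*=0.02488 + 0.00367j  Y=-0.06770 - 0.28827j  product -0.00063 - 0.00742j
  m=+6: Y*=0.00352 + 0.00062j  Y=-0.23962 - 0.35714j  product -0.00062 - 0.00140j
Accumulated sum 0.21492 - 0.00000j; after 4π/(2l+1) scaling, 0.20775 - 0.00000j ⇒ P_6 = 0.207753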